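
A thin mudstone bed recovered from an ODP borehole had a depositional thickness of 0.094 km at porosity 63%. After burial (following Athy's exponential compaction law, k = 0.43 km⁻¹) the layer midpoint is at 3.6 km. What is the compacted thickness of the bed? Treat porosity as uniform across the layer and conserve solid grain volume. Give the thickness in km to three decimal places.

Porosity at 3.6 km: n = 0.63·exp(−0.43×3.6) = 0.1340
Solid-volume conservation: h(1−n) = h₀(1−n₀) ⇒ h = h₀·(1−n₀)/(1−n)
h = 0.094 × (1 − 0.63)/(1 − 0.1340) = 0.094 × 0.4272 = 0.0402 km

0.040 km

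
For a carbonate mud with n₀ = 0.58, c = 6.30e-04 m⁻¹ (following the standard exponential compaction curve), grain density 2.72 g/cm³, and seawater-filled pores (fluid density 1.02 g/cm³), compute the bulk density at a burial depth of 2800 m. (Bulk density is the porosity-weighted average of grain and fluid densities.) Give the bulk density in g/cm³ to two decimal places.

2.55 g/cm³

Working in km (1 km = 1000 m; c in km⁻¹ = c in m⁻¹ × 1000):
Porosity at depth: n = 0.58·exp(−0.63×2.8) = 0.58×0.1714 = 0.0994
Bulk density: ρ_b = (1−n)ρ_g + n·ρ_f = 0.9006×2.72 + 0.0994×1.02
       = 2.450 + 0.101 = 2.551 g/cm³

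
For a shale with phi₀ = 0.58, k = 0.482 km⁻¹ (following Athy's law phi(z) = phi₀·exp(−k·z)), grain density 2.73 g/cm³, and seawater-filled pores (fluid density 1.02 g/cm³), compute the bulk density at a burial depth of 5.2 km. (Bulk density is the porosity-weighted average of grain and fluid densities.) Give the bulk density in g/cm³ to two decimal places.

2.65 g/cm³

Porosity at depth: phi = 0.58·exp(−0.482×5.2) = 0.58×0.0816 = 0.0473
Bulk density: ρ_b = (1−phi)ρ_g + phi·ρ_f = 0.9527×2.73 + 0.0473×1.02
       = 2.601 + 0.048 = 2.649 g/cm³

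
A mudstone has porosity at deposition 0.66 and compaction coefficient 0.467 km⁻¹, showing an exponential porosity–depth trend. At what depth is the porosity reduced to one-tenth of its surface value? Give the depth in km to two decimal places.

4.93 km

n/n₀ = 1/10 ⇒ exp(−k·z) = 1/10 ⇒ z = ln(10) / k
z = 2.3026 / 0.467 = 4.931 km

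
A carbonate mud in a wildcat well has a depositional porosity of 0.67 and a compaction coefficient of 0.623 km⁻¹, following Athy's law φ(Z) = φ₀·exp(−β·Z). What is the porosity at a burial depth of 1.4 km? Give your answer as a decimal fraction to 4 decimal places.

φ = φ₀·exp(−β·Z) = 0.67 × exp(−0.623 × 1.4) = 0.67 × exp(−0.8722)
  = 0.67 × 0.4180 = 0.2801

0.2801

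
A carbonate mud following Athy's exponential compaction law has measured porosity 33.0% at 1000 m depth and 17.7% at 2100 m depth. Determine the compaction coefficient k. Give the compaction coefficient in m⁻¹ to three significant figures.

0.000566 m⁻¹

Working in km (1 km = 1000 m; k in km⁻¹ = k in m⁻¹ × 1000):
Athy: phi(d) = phi₀ e^(−kd) ⇒ phi₁/phi₂ = e^{k(d₂−d₁)} ⇒ k = ln(phi₁/phi₂)/(d₂−d₁)
k = ln(0.33/0.177) / (2.1 − 1) = ln(1.864) / 1.1 = 0.6229 / 1.1 = 0.5663 km⁻¹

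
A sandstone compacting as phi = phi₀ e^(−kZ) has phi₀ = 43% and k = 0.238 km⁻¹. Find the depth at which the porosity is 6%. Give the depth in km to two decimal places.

8.27 km

Invert Athy's law: Z = ln(phi₀/phi) / k
Z = ln(0.43/0.06) / 0.238 = ln(7.167) / 0.238 = 1.9694 / 0.238 = 8.275 km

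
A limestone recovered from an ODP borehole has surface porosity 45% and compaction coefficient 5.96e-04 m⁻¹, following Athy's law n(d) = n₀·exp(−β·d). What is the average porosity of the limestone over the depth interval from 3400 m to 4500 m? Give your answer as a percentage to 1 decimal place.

4.4%

Working in km (1 km = 1000 m; β in km⁻¹ = β in m⁻¹ × 1000):
⟨n⟩ = (1/(d₂−d₁)) ∫ n₀ e^(−βd) dd = n₀·(e^(−β·d₁) − e^(−β·d₂)) / (β·(d₂−d₁))
e^(−0.596×3.4) = 0.1318; e^(−0.596×4.5) = 0.0684
⟨n⟩ = 0.45 × (0.1318 − 0.0684) / (0.596 × 1.1) = 0.45 × 0.0967 = 0.0435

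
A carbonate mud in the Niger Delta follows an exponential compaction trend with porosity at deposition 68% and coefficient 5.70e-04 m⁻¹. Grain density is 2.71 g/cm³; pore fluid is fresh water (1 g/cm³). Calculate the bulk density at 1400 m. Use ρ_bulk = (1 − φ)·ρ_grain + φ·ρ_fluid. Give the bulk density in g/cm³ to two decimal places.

Working in km (1 km = 1000 m; k in km⁻¹ = k in m⁻¹ × 1000):
Porosity at depth: n = 0.68·exp(−0.57×1.4) = 0.68×0.4502 = 0.3062
Bulk density: ρ_b = (1−n)ρ_g + n·ρ_f = 0.6938×2.71 + 0.3062×1
       = 1.880 + 0.306 = 2.186 g/cm³

2.19 g/cm³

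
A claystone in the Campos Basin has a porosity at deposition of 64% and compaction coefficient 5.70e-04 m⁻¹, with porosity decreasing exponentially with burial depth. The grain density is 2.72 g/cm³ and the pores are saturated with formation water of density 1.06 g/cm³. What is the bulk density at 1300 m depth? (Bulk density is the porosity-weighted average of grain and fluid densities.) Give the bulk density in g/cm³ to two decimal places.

2.21 g/cm³

Working in km (1 km = 1000 m; β in km⁻¹ = β in m⁻¹ × 1000):
Porosity at depth: φ = 0.64·exp(−0.57×1.3) = 0.64×0.4766 = 0.3050
Bulk density: ρ_b = (1−φ)ρ_g + φ·ρ_f = 0.6950×2.72 + 0.3050×1.06
       = 1.890 + 0.323 = 2.214 g/cm³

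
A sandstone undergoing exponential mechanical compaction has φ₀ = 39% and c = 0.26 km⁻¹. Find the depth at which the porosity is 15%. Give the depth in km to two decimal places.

3.68 km

Invert Athy's law: d = ln(φ₀/φ) / c
d = ln(0.39/0.15) / 0.26 = ln(2.6) / 0.26 = 0.9555 / 0.26 = 3.675 km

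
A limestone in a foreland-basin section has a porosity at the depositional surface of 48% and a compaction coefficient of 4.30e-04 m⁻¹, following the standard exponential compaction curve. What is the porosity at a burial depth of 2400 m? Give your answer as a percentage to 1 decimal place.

Working in km (1 km = 1000 m; c in km⁻¹ = c in m⁻¹ × 1000):
phi = phi₀·exp(−c·z) = 0.48 × exp(−0.43 × 2.4) = 0.48 × exp(−1.032)
  = 0.48 × 0.3563 = 0.1710

17.1%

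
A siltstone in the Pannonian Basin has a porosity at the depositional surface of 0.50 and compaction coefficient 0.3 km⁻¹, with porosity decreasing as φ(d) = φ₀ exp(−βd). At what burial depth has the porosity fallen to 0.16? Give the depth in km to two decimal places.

3.80 km

Invert Athy's law: d = ln(φ₀/φ) / β
d = ln(0.5/0.16) / 0.3 = ln(3.125) / 0.3 = 1.1394 / 0.3 = 3.798 km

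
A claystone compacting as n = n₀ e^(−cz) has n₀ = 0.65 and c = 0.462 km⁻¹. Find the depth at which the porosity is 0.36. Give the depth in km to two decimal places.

Invert Athy's law: z = ln(n₀/n) / c
z = ln(0.65/0.36) / 0.462 = ln(1.806) / 0.462 = 0.5909 / 0.462 = 1.279 km

1.28 km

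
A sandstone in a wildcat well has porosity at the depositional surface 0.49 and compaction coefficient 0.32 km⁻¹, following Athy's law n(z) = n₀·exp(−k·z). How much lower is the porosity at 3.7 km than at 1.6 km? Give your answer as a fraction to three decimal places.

n(1.6) = 0.49·e^(−0.32×1.6) = 0.2937
n(3.7) = 0.49·e^(−0.32×3.7) = 0.1500
Δn = 0.2937 − 0.1500 = 0.1437

0.144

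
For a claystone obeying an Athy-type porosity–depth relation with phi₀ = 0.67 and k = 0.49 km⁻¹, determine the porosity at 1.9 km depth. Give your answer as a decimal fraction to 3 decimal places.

0.264

phi = phi₀·exp(−k·z) = 0.67 × exp(−0.49 × 1.9) = 0.67 × exp(−0.931)
  = 0.67 × 0.3942 = 0.2641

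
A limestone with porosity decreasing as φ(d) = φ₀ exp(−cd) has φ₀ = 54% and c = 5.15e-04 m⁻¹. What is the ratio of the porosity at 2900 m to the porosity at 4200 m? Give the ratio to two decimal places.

1.95

Working in km (1 km = 1000 m; c in km⁻¹ = c in m⁻¹ × 1000):
φ(d₁)/φ(d₂) = e^(−c·d₁)/e^(−c·d₂) = e^{c(d₂−d₁)}
= exp(0.515 × 1.3) = exp(0.6695) = 1.9533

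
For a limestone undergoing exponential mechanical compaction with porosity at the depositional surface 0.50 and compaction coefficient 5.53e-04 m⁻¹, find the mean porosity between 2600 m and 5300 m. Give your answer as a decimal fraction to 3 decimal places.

Working in km (1 km = 1000 m; k in km⁻¹ = k in m⁻¹ × 1000):
⟨phi⟩ = (1/(z₂−z₁)) ∫ phi₀ e^(−kz) dz = phi₀·(e^(−k·z₁) − e^(−k·z₂)) / (k·(z₂−z₁))
e^(−0.553×2.6) = 0.2374; e^(−0.553×5.3) = 0.0533
⟨phi⟩ = 0.5 × (0.2374 − 0.0533) / (0.553 × 2.7) = 0.5 × 0.1233 = 0.0617

0.062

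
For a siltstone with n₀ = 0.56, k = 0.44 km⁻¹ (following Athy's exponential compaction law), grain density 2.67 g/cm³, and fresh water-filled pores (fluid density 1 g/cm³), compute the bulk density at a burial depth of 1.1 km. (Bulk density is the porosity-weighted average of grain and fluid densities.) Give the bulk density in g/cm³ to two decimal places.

Porosity at depth: n = 0.56·exp(−0.44×1.1) = 0.56×0.6163 = 0.3451
Bulk density: ρ_b = (1−n)ρ_g + n·ρ_f = 0.6549×2.67 + 0.3451×1
       = 1.748 + 0.345 = 2.094 g/cm³

2.09 g/cm³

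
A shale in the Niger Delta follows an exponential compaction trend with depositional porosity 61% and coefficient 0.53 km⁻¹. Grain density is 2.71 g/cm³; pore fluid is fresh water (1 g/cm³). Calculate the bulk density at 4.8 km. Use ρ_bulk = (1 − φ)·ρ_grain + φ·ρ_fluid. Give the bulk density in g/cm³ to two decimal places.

Porosity at depth: phi = 0.61·exp(−0.53×4.8) = 0.61×0.0786 = 0.0479
Bulk density: ρ_b = (1−phi)ρ_g + phi·ρ_f = 0.9521×2.71 + 0.0479×1
       = 2.580 + 0.048 = 2.628 g/cm³

2.63 g/cm³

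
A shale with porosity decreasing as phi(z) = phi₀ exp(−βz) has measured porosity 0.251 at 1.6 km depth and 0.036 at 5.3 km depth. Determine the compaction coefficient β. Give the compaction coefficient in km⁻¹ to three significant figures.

0.525 km⁻¹

Athy: phi(z) = phi₀ e^(−βz) ⇒ phi₁/phi₂ = e^{β(z₂−z₁)} ⇒ β = ln(phi₁/phi₂)/(z₂−z₁)
β = ln(0.251/0.036) / (5.3 − 1.6) = ln(6.972) / 3.7 = 1.9419 / 3.7 = 0.5248 km⁻¹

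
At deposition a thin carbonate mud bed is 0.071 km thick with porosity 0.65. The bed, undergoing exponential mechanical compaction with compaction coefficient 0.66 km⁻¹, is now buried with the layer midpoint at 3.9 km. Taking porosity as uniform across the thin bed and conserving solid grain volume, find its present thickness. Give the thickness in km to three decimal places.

0.026 km

Porosity at 3.9 km: phi = 0.65·exp(−0.66×3.9) = 0.0495
Solid-volume conservation: h(1−phi) = h₀(1−phi₀) ⇒ h = h₀·(1−phi₀)/(1−phi)
h = 0.071 × (1 − 0.65)/(1 − 0.0495) = 0.071 × 0.3682 = 0.0261 km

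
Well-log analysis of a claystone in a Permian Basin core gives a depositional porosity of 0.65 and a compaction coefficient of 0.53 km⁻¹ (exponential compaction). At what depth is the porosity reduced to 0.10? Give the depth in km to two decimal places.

Invert Athy's law: d = ln(φ₀/φ) / c
d = ln(0.65/0.1) / 0.53 = ln(6.5) / 0.53 = 1.8718 / 0.53 = 3.532 km

3.53 km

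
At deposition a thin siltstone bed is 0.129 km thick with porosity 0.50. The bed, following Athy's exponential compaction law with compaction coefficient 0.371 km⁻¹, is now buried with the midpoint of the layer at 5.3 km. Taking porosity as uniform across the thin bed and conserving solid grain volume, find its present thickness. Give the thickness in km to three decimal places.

0.069 km

Porosity at 5.3 km: n = 0.5·exp(−0.371×5.3) = 0.0700
Solid-volume conservation: h(1−n) = h₀(1−n₀) ⇒ h = h₀·(1−n₀)/(1−n)
h = 0.129 × (1 − 0.5)/(1 − 0.0700) = 0.129 × 0.5376 = 0.0694 km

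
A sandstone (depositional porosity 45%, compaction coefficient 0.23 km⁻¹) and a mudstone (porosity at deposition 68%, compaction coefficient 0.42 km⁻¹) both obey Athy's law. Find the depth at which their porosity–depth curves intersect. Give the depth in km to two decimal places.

Set phi₀ₐ e^(−kₐZ) = phi₀ᵦ e^(−kᵦZ) ⇒ ln(phi₀ₐ/phi₀ᵦ) = (kₐ − kᵦ)·Z
Z = ln(0.45/0.68) / (0.23 − 0.42) = -0.4128 / -0.19 = 2.173 km

2.17 km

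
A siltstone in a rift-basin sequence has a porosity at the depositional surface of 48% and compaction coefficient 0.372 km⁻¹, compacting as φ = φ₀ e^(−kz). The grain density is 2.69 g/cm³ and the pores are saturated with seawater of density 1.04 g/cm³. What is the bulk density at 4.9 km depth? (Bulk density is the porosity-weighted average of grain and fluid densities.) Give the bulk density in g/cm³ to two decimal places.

2.56 g/cm³

Porosity at depth: φ = 0.48·exp(−0.372×4.9) = 0.48×0.1616 = 0.0776
Bulk density: ρ_b = (1−φ)ρ_g + φ·ρ_f = 0.9224×2.69 + 0.0776×1.04
       = 2.481 + 0.081 = 2.562 g/cm³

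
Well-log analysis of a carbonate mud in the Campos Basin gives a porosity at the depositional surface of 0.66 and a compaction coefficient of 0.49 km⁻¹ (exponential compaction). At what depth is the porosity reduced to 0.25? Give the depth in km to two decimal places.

1.98 km

Invert Athy's law: d = ln(n₀/n) / β
d = ln(0.66/0.25) / 0.49 = ln(2.64) / 0.49 = 0.9708 / 0.49 = 1.981 km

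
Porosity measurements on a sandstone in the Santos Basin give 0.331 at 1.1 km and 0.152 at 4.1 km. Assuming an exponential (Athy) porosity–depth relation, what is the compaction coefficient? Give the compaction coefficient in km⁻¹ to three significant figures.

0.259 km⁻¹

Athy: n(Z) = n₀ e^(−cZ) ⇒ n₁/n₂ = e^{c(Z₂−Z₁)} ⇒ c = ln(n₁/n₂)/(Z₂−Z₁)
c = ln(0.331/0.152) / (4.1 − 1.1) = ln(2.178) / 3 = 0.7782 / 3 = 0.2594 km⁻¹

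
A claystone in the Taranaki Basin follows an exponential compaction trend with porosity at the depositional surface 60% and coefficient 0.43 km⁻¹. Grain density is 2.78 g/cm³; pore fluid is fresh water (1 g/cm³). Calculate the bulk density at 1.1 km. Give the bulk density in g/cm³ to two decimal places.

Porosity at depth: n = 0.6·exp(−0.43×1.1) = 0.6×0.6231 = 0.3739
Bulk density: ρ_b = (1−n)ρ_g + n·ρ_f = 0.6261×2.78 + 0.3739×1
       = 1.741 + 0.374 = 2.114 g/cm³

2.11 g/cm³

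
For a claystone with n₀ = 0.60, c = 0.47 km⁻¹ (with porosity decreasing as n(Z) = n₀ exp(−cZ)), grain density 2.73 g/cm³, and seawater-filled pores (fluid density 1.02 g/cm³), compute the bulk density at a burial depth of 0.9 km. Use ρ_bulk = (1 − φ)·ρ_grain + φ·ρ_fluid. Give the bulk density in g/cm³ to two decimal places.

Porosity at depth: n = 0.6·exp(−0.47×0.9) = 0.6×0.6551 = 0.3930
Bulk density: ρ_b = (1−n)ρ_g + n·ρ_f = 0.6070×2.73 + 0.3930×1.02
       = 1.657 + 0.401 = 2.058 g/cm³

2.06 g/cm³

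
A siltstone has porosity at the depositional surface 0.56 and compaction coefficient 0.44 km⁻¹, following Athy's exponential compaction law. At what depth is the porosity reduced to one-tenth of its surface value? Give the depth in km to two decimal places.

5.23 km

φ/φ₀ = 1/10 ⇒ exp(−k·d) = 1/10 ⇒ d = ln(10) / k
d = 2.3026 / 0.44 = 5.233 km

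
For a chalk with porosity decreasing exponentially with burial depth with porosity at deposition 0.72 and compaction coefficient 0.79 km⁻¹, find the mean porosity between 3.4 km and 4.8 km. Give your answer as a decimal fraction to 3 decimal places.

⟨φ⟩ = (1/(d₂−d₁)) ∫ φ₀ e^(−cd) dd = φ₀·(e^(−c·d₁) − e^(−c·d₂)) / (c·(d₂−d₁))
e^(−0.79×3.4) = 0.0682; e^(−0.79×4.8) = 0.0226
⟨φ⟩ = 0.72 × (0.0682 − 0.0226) / (0.79 × 1.4) = 0.72 × 0.0412 = 0.0297

0.030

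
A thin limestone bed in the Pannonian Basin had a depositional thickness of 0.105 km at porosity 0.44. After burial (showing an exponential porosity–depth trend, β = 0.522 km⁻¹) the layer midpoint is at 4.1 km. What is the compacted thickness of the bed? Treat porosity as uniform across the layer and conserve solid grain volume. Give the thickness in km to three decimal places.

Porosity at 4.1 km: phi = 0.44·exp(−0.522×4.1) = 0.0518
Solid-volume conservation: h(1−phi) = h₀(1−phi₀) ⇒ h = h₀·(1−phi₀)/(1−phi)
h = 0.105 × (1 − 0.44)/(1 − 0.0518) = 0.105 × 0.5906 = 0.0620 km

0.062 km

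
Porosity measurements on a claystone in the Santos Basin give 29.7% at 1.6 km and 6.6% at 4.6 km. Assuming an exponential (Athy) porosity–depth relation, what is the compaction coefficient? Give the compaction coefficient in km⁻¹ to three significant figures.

Athy: n(d) = n₀ e^(−cd) ⇒ n₁/n₂ = e^{c(d₂−d₁)} ⇒ c = ln(n₁/n₂)/(d₂−d₁)
c = ln(0.297/0.066) / (4.6 − 1.6) = ln(4.5) / 3 = 1.5041 / 3 = 0.5014 km⁻¹

0.501 km⁻¹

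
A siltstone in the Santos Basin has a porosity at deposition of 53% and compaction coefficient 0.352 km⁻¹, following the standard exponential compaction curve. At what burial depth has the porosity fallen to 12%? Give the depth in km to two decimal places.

Invert Athy's law: z = ln(phi₀/phi) / k
z = ln(0.53/0.12) / 0.352 = ln(4.417) / 0.352 = 1.4854 / 0.352 = 4.220 km

4.22 km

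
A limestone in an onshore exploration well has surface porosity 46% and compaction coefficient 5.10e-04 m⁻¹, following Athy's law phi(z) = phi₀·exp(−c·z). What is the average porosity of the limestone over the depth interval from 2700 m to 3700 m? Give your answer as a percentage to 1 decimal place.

Working in km (1 km = 1000 m; c in km⁻¹ = c in m⁻¹ × 1000):
⟨phi⟩ = (1/(z₂−z₁)) ∫ phi₀ e^(−cz) dz = phi₀·(e^(−c·z₁) − e^(−c·z₂)) / (c·(z₂−z₁))
e^(−0.51×2.7) = 0.2523; e^(−0.51×3.7) = 0.1515
⟨phi⟩ = 0.46 × (0.2523 − 0.1515) / (0.51 × 1) = 0.46 × 0.1977 = 0.0909

9.1%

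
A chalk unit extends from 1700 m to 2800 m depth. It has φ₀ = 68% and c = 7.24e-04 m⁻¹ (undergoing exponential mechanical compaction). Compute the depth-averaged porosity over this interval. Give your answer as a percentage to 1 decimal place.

Working in km (1 km = 1000 m; c in km⁻¹ = c in m⁻¹ × 1000):
⟨φ⟩ = (1/(Z₂−Z₁)) ∫ φ₀ e^(−cZ) dZ = φ₀·(e^(−c·Z₁) − e^(−c·Z₂)) / (c·(Z₂−Z₁))
e^(−0.724×1.7) = 0.2921; e^(−0.724×2.8) = 0.1317
⟨φ⟩ = 0.68 × (0.2921 − 0.1317) / (0.724 × 1.1) = 0.68 × 0.2013 = 0.1369

13.7%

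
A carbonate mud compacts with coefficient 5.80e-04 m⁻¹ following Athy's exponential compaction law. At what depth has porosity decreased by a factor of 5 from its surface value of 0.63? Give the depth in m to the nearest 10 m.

2770 m

Working in km (1 km = 1000 m; k in km⁻¹ = k in m⁻¹ × 1000):
φ/φ₀ = 1/5 ⇒ exp(−k·Z) = 1/5 ⇒ Z = ln(5) / k
Z = 1.6094 / 0.58 = 2.775 km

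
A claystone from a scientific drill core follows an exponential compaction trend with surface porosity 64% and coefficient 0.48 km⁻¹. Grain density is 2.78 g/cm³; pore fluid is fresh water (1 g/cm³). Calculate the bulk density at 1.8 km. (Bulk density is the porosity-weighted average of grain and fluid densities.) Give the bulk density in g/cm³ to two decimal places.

2.30 g/cm³

Porosity at depth: n = 0.64·exp(−0.48×1.8) = 0.64×0.4215 = 0.2697
Bulk density: ρ_b = (1−n)ρ_g + n·ρ_f = 0.7303×2.78 + 0.2697×1
       = 2.030 + 0.270 = 2.300 g/cm³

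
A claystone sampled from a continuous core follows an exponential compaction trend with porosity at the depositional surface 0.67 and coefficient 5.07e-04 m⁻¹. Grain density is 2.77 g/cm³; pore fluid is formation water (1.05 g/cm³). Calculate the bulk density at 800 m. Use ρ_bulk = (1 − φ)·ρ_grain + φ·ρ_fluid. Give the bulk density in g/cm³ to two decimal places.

Working in km (1 km = 1000 m; c in km⁻¹ = c in m⁻¹ × 1000):
Porosity at depth: phi = 0.67·exp(−0.507×0.8) = 0.67×0.6666 = 0.4466
Bulk density: ρ_b = (1−phi)ρ_g + phi·ρ_f = 0.5534×2.77 + 0.4466×1.05
       = 1.533 + 0.469 = 2.002 g/cm³

2.00 g/cm³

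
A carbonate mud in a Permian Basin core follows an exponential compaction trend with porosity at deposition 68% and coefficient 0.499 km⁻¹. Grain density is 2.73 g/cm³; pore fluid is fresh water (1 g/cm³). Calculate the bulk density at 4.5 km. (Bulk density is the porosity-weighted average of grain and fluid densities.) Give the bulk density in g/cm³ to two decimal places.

Porosity at depth: n = 0.68·exp(−0.499×4.5) = 0.68×0.1059 = 0.0720
Bulk density: ρ_b = (1−n)ρ_g + n·ρ_f = 0.9280×2.73 + 0.0720×1
       = 2.533 + 0.072 = 2.605 g/cm³

2.61 g/cm³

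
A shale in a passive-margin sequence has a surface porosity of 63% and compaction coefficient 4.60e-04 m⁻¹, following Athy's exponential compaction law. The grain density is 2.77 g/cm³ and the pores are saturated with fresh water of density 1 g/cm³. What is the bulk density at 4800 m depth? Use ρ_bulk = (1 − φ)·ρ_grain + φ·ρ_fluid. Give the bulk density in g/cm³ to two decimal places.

Working in km (1 km = 1000 m; k in km⁻¹ = k in m⁻¹ × 1000):
Porosity at depth: n = 0.63·exp(−0.46×4.8) = 0.63×0.1099 = 0.0692
Bulk density: ρ_b = (1−n)ρ_g + n·ρ_f = 0.9308×2.77 + 0.0692×1
       = 2.578 + 0.069 = 2.647 g/cm³

2.65 g/cm³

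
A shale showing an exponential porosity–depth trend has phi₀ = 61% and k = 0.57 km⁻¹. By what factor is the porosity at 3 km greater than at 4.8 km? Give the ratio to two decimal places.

2.79

phi(d₁)/phi(d₂) = e^(−k·d₁)/e^(−k·d₂) = e^{k(d₂−d₁)}
= exp(0.57 × 1.8) = exp(1.026) = 2.7899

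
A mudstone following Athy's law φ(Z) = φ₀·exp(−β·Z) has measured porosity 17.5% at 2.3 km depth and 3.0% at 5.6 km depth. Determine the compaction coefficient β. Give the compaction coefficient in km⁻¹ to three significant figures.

Athy: φ(Z) = φ₀ e^(−βZ) ⇒ φ₁/φ₂ = e^{β(Z₂−Z₁)} ⇒ β = ln(φ₁/φ₂)/(Z₂−Z₁)
β = ln(0.175/0.03) / (5.6 − 2.3) = ln(5.833) / 3.3 = 1.7636 / 3.3 = 0.5344 km⁻¹

0.534 km⁻¹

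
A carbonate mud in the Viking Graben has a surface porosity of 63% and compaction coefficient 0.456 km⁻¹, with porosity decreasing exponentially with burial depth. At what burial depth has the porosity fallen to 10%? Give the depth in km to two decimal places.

Invert Athy's law: z = ln(φ₀/φ) / k
z = ln(0.63/0.1) / 0.456 = ln(6.3) / 0.456 = 1.8405 / 0.456 = 4.036 km

4.04 km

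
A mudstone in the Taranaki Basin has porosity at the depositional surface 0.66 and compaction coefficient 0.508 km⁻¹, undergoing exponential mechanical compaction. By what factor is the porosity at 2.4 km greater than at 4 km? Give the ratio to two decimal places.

2.25

phi(Z₁)/phi(Z₂) = e^(−β·Z₁)/e^(−β·Z₂) = e^{β(Z₂−Z₁)}
= exp(0.508 × 1.6) = exp(0.8128) = 2.2542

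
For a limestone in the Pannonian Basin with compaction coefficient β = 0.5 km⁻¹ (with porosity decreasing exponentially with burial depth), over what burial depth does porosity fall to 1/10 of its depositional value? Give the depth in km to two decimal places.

φ/φ₀ = 1/10 ⇒ exp(−β·Z) = 1/10 ⇒ Z = ln(10) / β
Z = 2.3026 / 0.5 = 4.605 km

4.61 km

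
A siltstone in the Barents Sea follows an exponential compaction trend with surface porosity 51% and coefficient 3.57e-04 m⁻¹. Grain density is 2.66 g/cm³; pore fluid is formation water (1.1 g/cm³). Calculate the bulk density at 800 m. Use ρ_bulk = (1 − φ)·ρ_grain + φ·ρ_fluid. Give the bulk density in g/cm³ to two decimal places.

2.06 g/cm³

Working in km (1 km = 1000 m; k in km⁻¹ = k in m⁻¹ × 1000):
Porosity at depth: phi = 0.51·exp(−0.357×0.8) = 0.51×0.7516 = 0.3833
Bulk density: ρ_b = (1−phi)ρ_g + phi·ρ_f = 0.6167×2.66 + 0.3833×1.1
       = 1.640 + 0.422 = 2.062 g/cm³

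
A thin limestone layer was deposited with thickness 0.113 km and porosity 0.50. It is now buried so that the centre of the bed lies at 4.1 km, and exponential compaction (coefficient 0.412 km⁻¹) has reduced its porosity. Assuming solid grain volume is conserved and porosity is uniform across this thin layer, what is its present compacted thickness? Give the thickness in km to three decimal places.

0.062 km

Porosity at 4.1 km: n = 0.5·exp(−0.412×4.1) = 0.0923
Solid-volume conservation: h(1−n) = h₀(1−n₀) ⇒ h = h₀·(1−n₀)/(1−n)
h = 0.113 × (1 − 0.5)/(1 − 0.0923) = 0.113 × 0.5509 = 0.0622 km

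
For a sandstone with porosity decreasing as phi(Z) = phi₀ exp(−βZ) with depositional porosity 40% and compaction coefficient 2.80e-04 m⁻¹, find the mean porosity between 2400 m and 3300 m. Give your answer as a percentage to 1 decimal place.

Working in km (1 km = 1000 m; β in km⁻¹ = β in m⁻¹ × 1000):
⟨phi⟩ = (1/(Z₂−Z₁)) ∫ phi₀ e^(−βZ) dZ = phi₀·(e^(−β·Z₁) − e^(−β·Z₂)) / (β·(Z₂−Z₁))
e^(−0.28×2.4) = 0.5107; e^(−0.28×3.3) = 0.3969
⟨phi⟩ = 0.4 × (0.5107 − 0.3969) / (0.28 × 0.9) = 0.4 × 0.4514 = 0.1806

18.1%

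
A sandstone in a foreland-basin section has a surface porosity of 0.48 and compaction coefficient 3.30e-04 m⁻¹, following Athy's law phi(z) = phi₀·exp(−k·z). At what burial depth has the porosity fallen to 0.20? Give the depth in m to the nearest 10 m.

2650 m

Working in km (1 km = 1000 m; k in km⁻¹ = k in m⁻¹ × 1000):
Invert Athy's law: z = ln(phi₀/phi) / k
z = ln(0.48/0.2) / 0.33 = ln(2.4) / 0.33 = 0.8755 / 0.33 = 2.653 km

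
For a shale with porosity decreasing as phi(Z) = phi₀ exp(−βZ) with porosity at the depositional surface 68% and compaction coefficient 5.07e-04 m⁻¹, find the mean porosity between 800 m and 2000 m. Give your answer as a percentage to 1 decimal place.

Working in km (1 km = 1000 m; β in km⁻¹ = β in m⁻¹ × 1000):
⟨phi⟩ = (1/(Z₂−Z₁)) ∫ phi₀ e^(−βZ) dZ = phi₀·(e^(−β·Z₁) − e^(−β·Z₂)) / (β·(Z₂−Z₁))
e^(−0.507×0.8) = 0.6666; e^(−0.507×2) = 0.3628
⟨phi⟩ = 0.68 × (0.6666 − 0.3628) / (0.507 × 1.2) = 0.68 × 0.4994 = 0.3396

34.0%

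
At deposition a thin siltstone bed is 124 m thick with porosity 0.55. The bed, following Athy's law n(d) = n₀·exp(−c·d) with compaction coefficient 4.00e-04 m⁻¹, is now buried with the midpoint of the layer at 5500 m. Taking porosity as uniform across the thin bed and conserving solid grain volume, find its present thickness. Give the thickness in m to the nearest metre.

59 m

Working in km (1 km = 1000 m; c in km⁻¹ = c in m⁻¹ × 1000):
Porosity at 5.5 km: n = 0.55·exp(−0.4×5.5) = 0.0609
Solid-volume conservation: h(1−n) = h₀(1−n₀) ⇒ h = h₀·(1−n₀)/(1−n)
h = 0.124 × (1 − 0.55)/(1 − 0.0609) = 0.124 × 0.4792 = 0.0594 km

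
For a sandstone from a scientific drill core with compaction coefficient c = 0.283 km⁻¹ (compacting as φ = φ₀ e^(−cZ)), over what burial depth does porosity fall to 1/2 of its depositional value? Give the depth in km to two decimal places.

φ/φ₀ = 1/2 ⇒ exp(−c·Z) = 1/2 ⇒ Z = ln(2) / c
Z = 0.6931 / 0.283 = 2.449 km

2.45 km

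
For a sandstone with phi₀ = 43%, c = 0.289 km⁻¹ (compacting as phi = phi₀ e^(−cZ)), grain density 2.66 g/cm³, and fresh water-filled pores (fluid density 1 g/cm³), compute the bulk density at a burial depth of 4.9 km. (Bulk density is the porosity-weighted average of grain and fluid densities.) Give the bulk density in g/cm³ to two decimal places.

2.49 g/cm³

Porosity at depth: phi = 0.43·exp(−0.289×4.9) = 0.43×0.2427 = 0.1043
Bulk density: ρ_b = (1−phi)ρ_g + phi·ρ_f = 0.8957×2.66 + 0.1043×1
       = 2.382 + 0.104 = 2.487 g/cm³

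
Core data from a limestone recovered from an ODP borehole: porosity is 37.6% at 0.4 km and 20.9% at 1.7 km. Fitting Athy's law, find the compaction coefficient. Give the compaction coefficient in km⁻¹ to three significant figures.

Athy: φ(z) = φ₀ e^(−kz) ⇒ φ₁/φ₂ = e^{k(z₂−z₁)} ⇒ k = ln(φ₁/φ₂)/(z₂−z₁)
k = ln(0.376/0.209) / (1.7 − 0.4) = ln(1.799) / 1.3 = 0.5873 / 1.3 = 0.4517 km⁻¹

0.452 km⁻¹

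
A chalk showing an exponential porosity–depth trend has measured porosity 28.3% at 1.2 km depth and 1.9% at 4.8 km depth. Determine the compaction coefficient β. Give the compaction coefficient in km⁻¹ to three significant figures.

0.750 km⁻¹

Athy: phi(z) = phi₀ e^(−βz) ⇒ phi₁/phi₂ = e^{β(z₂−z₁)} ⇒ β = ln(phi₁/phi₂)/(z₂−z₁)
β = ln(0.283/0.019) / (4.8 − 1.2) = ln(14.89) / 3.6 = 2.7010 / 3.6 = 0.7503 km⁻¹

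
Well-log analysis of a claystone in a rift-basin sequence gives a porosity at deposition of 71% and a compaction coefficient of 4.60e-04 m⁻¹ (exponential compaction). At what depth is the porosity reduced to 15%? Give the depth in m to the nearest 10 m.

3380 m

Working in km (1 km = 1000 m; β in km⁻¹ = β in m⁻¹ × 1000):
Invert Athy's law: z = ln(φ₀/φ) / β
z = ln(0.71/0.15) / 0.46 = ln(4.733) / 0.46 = 1.5546 / 0.46 = 3.380 km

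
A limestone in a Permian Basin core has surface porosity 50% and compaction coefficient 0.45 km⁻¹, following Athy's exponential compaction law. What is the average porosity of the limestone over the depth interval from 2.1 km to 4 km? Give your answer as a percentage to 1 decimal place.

13.1%

⟨φ⟩ = (1/(d₂−d₁)) ∫ φ₀ e^(−cd) dd = φ₀·(e^(−c·d₁) − e^(−c·d₂)) / (c·(d₂−d₁))
e^(−0.45×2.1) = 0.3887; e^(−0.45×4) = 0.1653
⟨φ⟩ = 0.5 × (0.3887 − 0.1653) / (0.45 × 1.9) = 0.5 × 0.2613 = 0.1306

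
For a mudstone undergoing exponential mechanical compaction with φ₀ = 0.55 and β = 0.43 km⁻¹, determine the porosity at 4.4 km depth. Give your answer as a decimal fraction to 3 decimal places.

0.083

φ = φ₀·exp(−β·d) = 0.55 × exp(−0.43 × 4.4) = 0.55 × exp(−1.892)
  = 0.55 × 0.1508 = 0.0829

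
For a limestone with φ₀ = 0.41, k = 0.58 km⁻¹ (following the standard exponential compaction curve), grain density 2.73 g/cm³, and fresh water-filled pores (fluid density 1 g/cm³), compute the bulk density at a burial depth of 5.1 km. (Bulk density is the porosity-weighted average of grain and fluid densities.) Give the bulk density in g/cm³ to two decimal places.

2.69 g/cm³

Porosity at depth: φ = 0.41·exp(−0.58×5.1) = 0.41×0.0519 = 0.0213
Bulk density: ρ_b = (1−φ)ρ_g + φ·ρ_f = 0.9787×2.73 + 0.0213×1
       = 2.672 + 0.021 = 2.693 g/cm³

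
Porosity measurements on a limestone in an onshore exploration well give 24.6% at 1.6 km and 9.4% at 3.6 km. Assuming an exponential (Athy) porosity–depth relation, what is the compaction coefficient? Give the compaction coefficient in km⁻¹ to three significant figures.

0.481 km⁻¹

Athy: phi(z) = phi₀ e^(−cz) ⇒ phi₁/phi₂ = e^{c(z₂−z₁)} ⇒ c = ln(phi₁/phi₂)/(z₂−z₁)
c = ln(0.246/0.094) / (3.6 − 1.6) = ln(2.617) / 2 = 0.9620 / 2 = 0.481 km⁻¹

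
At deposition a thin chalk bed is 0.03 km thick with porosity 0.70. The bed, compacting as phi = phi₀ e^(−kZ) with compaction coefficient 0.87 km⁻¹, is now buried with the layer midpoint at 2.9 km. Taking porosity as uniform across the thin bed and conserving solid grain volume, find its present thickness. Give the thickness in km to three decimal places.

Porosity at 2.9 km: phi = 0.7·exp(−0.87×2.9) = 0.0562
Solid-volume conservation: h(1−phi) = h₀(1−phi₀) ⇒ h = h₀·(1−phi₀)/(1−phi)
h = 0.03 × (1 − 0.7)/(1 − 0.0562) = 0.03 × 0.3178 = 0.0095 km

0.010 km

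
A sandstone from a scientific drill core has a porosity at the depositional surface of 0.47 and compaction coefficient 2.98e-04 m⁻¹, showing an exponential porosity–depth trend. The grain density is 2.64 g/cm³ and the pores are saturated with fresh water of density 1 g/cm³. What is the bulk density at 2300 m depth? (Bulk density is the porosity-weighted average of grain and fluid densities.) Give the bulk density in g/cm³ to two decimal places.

2.25 g/cm³

Working in km (1 km = 1000 m; β in km⁻¹ = β in m⁻¹ × 1000):
Porosity at depth: φ = 0.47·exp(−0.298×2.3) = 0.47×0.5039 = 0.2368
Bulk density: ρ_b = (1−φ)ρ_g + φ·ρ_f = 0.7632×2.64 + 0.2368×1
       = 2.015 + 0.237 = 2.252 g/cm³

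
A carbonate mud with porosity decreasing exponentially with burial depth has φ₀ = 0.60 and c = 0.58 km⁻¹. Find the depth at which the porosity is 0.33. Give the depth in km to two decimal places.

Invert Athy's law: z = ln(φ₀/φ) / c
z = ln(0.6/0.33) / 0.58 = ln(1.818) / 0.58 = 0.5978 / 0.58 = 1.031 km

1.03 km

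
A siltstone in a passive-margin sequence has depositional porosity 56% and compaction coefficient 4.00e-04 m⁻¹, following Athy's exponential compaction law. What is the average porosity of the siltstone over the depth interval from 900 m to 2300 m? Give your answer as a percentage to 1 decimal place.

Working in km (1 km = 1000 m; k in km⁻¹ = k in m⁻¹ × 1000):
⟨φ⟩ = (1/(d₂−d₁)) ∫ φ₀ e^(−kd) dd = φ₀·(e^(−k·d₁) − e^(−k·d₂)) / (k·(d₂−d₁))
e^(−0.4×0.9) = 0.6977; e^(−0.4×2.3) = 0.3985
⟨φ⟩ = 0.56 × (0.6977 − 0.3985) / (0.4 × 1.4) = 0.56 × 0.5342 = 0.2992

29.9%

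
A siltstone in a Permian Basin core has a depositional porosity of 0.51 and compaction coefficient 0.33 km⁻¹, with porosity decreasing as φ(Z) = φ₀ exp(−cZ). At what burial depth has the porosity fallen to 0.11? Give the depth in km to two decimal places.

4.65 km

Invert Athy's law: Z = ln(φ₀/φ) / c
Z = ln(0.51/0.11) / 0.33 = ln(4.636) / 0.33 = 1.5339 / 0.33 = 4.648 km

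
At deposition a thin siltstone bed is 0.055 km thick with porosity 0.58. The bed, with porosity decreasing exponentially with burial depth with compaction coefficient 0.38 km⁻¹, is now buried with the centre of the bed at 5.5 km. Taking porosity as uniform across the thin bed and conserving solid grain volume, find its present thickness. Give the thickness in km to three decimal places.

0.025 km

Porosity at 5.5 km: φ = 0.58·exp(−0.38×5.5) = 0.0717
Solid-volume conservation: h(1−φ) = h₀(1−φ₀) ⇒ h = h₀·(1−φ₀)/(1−φ)
h = 0.055 × (1 − 0.58)/(1 − 0.0717) = 0.055 × 0.4525 = 0.0249 km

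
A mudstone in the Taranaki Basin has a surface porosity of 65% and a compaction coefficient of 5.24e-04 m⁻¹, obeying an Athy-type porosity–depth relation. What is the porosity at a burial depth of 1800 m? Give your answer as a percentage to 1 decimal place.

25.3%

Working in km (1 km = 1000 m; c in km⁻¹ = c in m⁻¹ × 1000):
φ = φ₀·exp(−c·d) = 0.65 × exp(−0.524 × 1.8) = 0.65 × exp(−0.9432)
  = 0.65 × 0.3894 = 0.2531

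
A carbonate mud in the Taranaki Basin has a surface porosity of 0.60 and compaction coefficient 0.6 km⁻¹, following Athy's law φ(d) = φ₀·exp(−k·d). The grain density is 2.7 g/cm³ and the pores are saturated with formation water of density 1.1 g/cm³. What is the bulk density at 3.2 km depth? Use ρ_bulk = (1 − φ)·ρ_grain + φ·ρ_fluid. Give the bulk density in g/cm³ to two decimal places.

Porosity at depth: φ = 0.6·exp(−0.6×3.2) = 0.6×0.1466 = 0.0880
Bulk density: ρ_b = (1−φ)ρ_g + φ·ρ_f = 0.9120×2.7 + 0.0880×1.1
       = 2.462 + 0.097 = 2.559 g/cm³

2.56 g/cm³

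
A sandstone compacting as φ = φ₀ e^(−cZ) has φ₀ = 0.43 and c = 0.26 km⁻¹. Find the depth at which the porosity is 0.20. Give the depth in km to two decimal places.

Invert Athy's law: Z = ln(φ₀/φ) / c
Z = ln(0.43/0.2) / 0.26 = ln(2.15) / 0.26 = 0.7655 / 0.26 = 2.944 km

2.94 km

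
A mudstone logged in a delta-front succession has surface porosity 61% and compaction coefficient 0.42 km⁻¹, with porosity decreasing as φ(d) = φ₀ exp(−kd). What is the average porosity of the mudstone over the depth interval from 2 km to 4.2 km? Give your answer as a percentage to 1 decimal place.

⟨φ⟩ = (1/(d₂−d₁)) ∫ φ₀ e^(−kd) dd = φ₀·(e^(−k·d₁) − e^(−k·d₂)) / (k·(d₂−d₁))
e^(−0.42×2) = 0.4317; e^(−0.42×4.2) = 0.1714
⟨φ⟩ = 0.61 × (0.4317 − 0.1714) / (0.42 × 2.2) = 0.61 × 0.2818 = 0.1719

17.2%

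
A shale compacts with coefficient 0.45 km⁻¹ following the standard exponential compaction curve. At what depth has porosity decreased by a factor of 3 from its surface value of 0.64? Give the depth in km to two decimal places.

φ/φ₀ = 1/3 ⇒ exp(−c·d) = 1/3 ⇒ d = ln(3) / c
d = 1.0986 / 0.45 = 2.441 km

2.44 km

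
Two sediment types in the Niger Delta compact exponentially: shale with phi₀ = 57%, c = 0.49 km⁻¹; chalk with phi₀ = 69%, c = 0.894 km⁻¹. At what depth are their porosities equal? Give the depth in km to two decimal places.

0.47 km

Set phi₀ₐ e^(−cₐz) = phi₀ᵦ e^(−cᵦz) ⇒ ln(phi₀ₐ/phi₀ᵦ) = (cₐ − cᵦ)·z
z = ln(0.57/0.69) / (0.49 − 0.894) = -0.1911 / -0.404 = 0.473 km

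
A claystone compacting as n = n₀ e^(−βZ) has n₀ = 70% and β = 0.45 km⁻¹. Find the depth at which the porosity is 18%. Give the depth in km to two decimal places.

Invert Athy's law: Z = ln(n₀/n) / β
Z = ln(0.7/0.18) / 0.45 = ln(3.889) / 0.45 = 1.3581 / 0.45 = 3.018 km

3.02 km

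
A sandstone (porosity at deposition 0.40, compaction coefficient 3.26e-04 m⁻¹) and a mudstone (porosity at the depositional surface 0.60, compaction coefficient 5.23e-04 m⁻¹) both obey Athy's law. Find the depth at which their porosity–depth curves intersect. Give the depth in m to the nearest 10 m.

Working in km (1 km = 1000 m; β in km⁻¹ = β in m⁻¹ × 1000):
Set n₀ₐ e^(−βₐz) = n₀ᵦ e^(−βᵦz) ⇒ ln(n₀ₐ/n₀ᵦ) = (βₐ − βᵦ)·z
z = ln(0.4/0.6) / (0.326 − 0.523) = -0.4055 / -0.197 = 2.058 km

2060 m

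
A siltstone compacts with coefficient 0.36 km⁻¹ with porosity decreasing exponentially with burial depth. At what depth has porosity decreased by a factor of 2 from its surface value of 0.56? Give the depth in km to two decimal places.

1.93 km

n/n₀ = 1/2 ⇒ exp(−β·d) = 1/2 ⇒ d = ln(2) / β
d = 0.6931 / 0.36 = 1.925 km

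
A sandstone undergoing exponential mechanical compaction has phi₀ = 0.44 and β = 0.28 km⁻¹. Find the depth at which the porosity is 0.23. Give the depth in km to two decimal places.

Invert Athy's law: d = ln(phi₀/phi) / β
d = ln(0.44/0.23) / 0.28 = ln(1.913) / 0.28 = 0.6487 / 0.28 = 2.317 km

2.32 km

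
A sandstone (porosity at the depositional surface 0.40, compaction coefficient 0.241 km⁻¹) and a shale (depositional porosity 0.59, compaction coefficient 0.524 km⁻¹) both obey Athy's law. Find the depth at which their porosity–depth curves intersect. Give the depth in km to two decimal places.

Set φ₀ₐ e^(−kₐz) = φ₀ᵦ e^(−kᵦz) ⇒ ln(φ₀ₐ/φ₀ᵦ) = (kₐ − kᵦ)·z
z = ln(0.4/0.59) / (0.241 − 0.524) = -0.3887 / -0.283 = 1.373 km

1.37 km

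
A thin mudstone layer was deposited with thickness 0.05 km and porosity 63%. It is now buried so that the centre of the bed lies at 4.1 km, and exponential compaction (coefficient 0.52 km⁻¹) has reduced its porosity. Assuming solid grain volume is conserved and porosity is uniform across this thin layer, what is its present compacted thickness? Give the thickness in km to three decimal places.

Porosity at 4.1 km: n = 0.63·exp(−0.52×4.1) = 0.0747
Solid-volume conservation: h(1−n) = h₀(1−n₀) ⇒ h = h₀·(1−n₀)/(1−n)
h = 0.05 × (1 − 0.63)/(1 − 0.0747) = 0.05 × 0.3999 = 0.0200 km

0.020 km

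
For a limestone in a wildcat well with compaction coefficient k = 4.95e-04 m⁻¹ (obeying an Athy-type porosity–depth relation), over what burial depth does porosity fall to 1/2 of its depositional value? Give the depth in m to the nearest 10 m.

Working in km (1 km = 1000 m; k in km⁻¹ = k in m⁻¹ × 1000):
φ/φ₀ = 1/2 ⇒ exp(−k·d) = 1/2 ⇒ d = ln(2) / k
d = 0.6931 / 0.495 = 1.400 km

1400 m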